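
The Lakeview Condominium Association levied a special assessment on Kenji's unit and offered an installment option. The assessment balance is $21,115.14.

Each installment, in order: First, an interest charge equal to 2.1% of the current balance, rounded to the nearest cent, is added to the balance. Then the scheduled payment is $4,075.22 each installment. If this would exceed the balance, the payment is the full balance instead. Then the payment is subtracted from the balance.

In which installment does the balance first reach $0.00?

Installment 1: $21,115.14 +$443.42 interest = $21,558.56; pay $4,075.22 → $17,483.34
Installment 2: $17,483.34 +$367.15 interest = $17,850.49; pay $4,075.22 → $13,775.27
Installment 3: $13,775.27 +$289.28 interest = $14,064.55; pay $4,075.22 → $9,989.33
Installment 4: $9,989.33 +$209.78 interest = $10,199.11; pay $4,075.22 → $6,123.89
Installment 5: $6,123.89 +$128.60 interest = $6,252.49; pay $4,075.22 → $2,177.27
Installment 6: $2,177.27 +$45.72 interest = $2,222.99; pay $2,222.99 → $0.00
Balance reaches $0.00 in installment 6.

6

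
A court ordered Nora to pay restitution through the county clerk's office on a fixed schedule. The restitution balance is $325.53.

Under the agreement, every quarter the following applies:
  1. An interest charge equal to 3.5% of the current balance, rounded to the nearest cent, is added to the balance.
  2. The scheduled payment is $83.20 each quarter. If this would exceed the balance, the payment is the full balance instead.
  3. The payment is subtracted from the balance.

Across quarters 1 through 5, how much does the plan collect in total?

$356.47

Quarter 1: opening $325.53; interest $11.39 → $336.92; payment $83.20; balance $253.72
Quarter 2: opening $253.72; interest $8.88 → $262.60; payment $83.20; balance $179.40
Quarter 3: opening $179.40; interest $6.28 → $185.68; payment $83.20; balance $102.48
Quarter 4: opening $102.48; interest $3.59 → $106.07; payment $83.20; balance $22.87
Quarter 5: opening $22.87; interest $0.80 → $23.67; payment $23.67; balance $0.00
Total paid: $356.47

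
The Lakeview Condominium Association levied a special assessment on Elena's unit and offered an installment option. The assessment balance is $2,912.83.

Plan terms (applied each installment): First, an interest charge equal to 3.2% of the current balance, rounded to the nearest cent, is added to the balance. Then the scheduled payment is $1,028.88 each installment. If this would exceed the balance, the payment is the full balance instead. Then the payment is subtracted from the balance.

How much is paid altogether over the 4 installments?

Installment 1: opening $2,912.83; interest $93.21 → $3,006.04; payment $1,028.88; balance $1,977.16
Installment 2: opening $1,977.16; interest $63.27 → $2,040.43; payment $1,028.88; balance $1,011.55
Installment 3: opening $1,011.55; interest $32.37 → $1,043.92; payment $1,028.88; balance $15.04
Installment 4: opening $15.04; interest $0.48 → $15.52; payment $15.52; balance $0.00
Total paid: $3,102.16

$3,102.16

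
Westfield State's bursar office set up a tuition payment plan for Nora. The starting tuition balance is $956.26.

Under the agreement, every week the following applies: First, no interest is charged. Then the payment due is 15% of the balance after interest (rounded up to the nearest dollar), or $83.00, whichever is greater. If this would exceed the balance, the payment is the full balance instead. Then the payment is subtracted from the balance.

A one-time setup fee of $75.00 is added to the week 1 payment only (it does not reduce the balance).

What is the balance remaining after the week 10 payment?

$0.26

# | Opening | Payment | Fee | End bal
1 | $956.26 | $144.00 | $75.00 | $812.26
2 | $812.26 | $122.00 | — | $690.26
3 | $690.26 | $104.00 | — | $586.26
4 | $586.26 | $88.00 | — | $498.26
5 | $498.26 | $83.00 | — | $415.26
6 | $415.26 | $83.00 | — | $332.26
7 | $332.26 | $83.00 | — | $249.26
8 | $249.26 | $83.00 | — | $166.26
9 | $166.26 | $83.00 | — | $83.26
10 | $83.26 | $83.00 | — | $0.26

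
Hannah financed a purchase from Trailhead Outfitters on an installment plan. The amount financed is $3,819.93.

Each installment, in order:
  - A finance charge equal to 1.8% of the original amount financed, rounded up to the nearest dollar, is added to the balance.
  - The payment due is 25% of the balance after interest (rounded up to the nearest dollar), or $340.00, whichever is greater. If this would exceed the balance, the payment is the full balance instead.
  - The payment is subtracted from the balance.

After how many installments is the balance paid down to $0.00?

Installment 1: $3,819.93 +$69.00 interest = $3,888.93; pay $973.00 → $2,915.93
Installment 2: $2,915.93 +$69.00 interest = $2,984.93; pay $747.00 → $2,237.93
Installment 3: $2,237.93 +$69.00 interest = $2,306.93; pay $577.00 → $1,729.93
Installment 4: $1,729.93 +$69.00 interest = $1,798.93; pay $450.00 → $1,348.93
Installment 5: $1,348.93 +$69.00 interest = $1,417.93; pay $355.00 → $1,062.93
Installment 6: $1,062.93 +$69.00 interest = $1,131.93; pay $340.00 → $791.93
Installment 7: $791.93 +$69.00 interest = $860.93; pay $340.00 → $520.93
Installment 8: $520.93 +$69.00 interest = $589.93; pay $340.00 → $249.93
Installment 9: $249.93 +$69.00 interest = $318.93; pay $318.93 → $0.00
Balance reaches $0.00 in installment 9.

9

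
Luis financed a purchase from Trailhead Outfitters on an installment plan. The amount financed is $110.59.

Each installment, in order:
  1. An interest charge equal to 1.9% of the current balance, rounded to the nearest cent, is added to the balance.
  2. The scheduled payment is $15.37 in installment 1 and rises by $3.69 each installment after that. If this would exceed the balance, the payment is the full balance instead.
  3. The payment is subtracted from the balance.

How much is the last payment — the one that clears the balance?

# | Opening | Interest | Payment | End bal
1 | $110.59 | $2.10 | $15.37 | $97.32
2 | $97.32 | $1.85 | $19.06 | $80.11
3 | $80.11 | $1.52 | $22.75 | $58.88
4 | $58.88 | $1.12 | $26.44 | $33.56
5 | $33.56 | $0.64 | $30.13 | $4.07
6 | $4.07 | $0.08 | $4.15 | $0.00

$4.15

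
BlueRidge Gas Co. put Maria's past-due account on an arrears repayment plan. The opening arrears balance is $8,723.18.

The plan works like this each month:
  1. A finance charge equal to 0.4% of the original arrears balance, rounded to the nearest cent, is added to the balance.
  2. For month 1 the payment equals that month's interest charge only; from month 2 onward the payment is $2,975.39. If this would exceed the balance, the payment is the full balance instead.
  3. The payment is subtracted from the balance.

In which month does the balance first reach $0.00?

4

Month 1: opening $8,723.18; interest $34.89 → $8,758.07; payment $34.89; balance $8,723.18
Month 2: opening $8,723.18; interest $34.89 → $8,758.07; payment $2,975.39; balance $5,782.68
Month 3: opening $5,782.68; interest $34.89 → $5,817.57; payment $2,975.39; balance $2,842.18
Month 4: opening $2,842.18; interest $34.89 → $2,877.07; payment $2,877.07; balance $0.00
Balance reaches $0.00 in month 4.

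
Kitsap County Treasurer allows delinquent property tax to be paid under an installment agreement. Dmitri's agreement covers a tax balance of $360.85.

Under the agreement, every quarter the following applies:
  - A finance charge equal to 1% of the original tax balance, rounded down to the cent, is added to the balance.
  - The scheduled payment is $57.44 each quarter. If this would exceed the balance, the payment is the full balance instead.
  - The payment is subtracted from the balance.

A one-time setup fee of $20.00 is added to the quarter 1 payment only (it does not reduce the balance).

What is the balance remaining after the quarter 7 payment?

$0.00

Quarter 1: $360.85 +$3.60 interest = $364.45; pay $57.44 (+ $20.00 fee) → $307.01
Quarter 2: $307.01 +$3.60 interest = $310.61; pay $57.44 → $253.17
Quarter 3: $253.17 +$3.60 interest = $256.77; pay $57.44 → $199.33
Quarter 4: $199.33 +$3.60 interest = $202.93; pay $57.44 → $145.49
Quarter 5: $145.49 +$3.60 interest = $149.09; pay $57.44 → $91.65
Quarter 6: $91.65 +$3.60 interest = $95.25; pay $57.44 → $37.81
Quarter 7: $37.81 +$3.60 interest = $41.41; pay $41.41 → $0.00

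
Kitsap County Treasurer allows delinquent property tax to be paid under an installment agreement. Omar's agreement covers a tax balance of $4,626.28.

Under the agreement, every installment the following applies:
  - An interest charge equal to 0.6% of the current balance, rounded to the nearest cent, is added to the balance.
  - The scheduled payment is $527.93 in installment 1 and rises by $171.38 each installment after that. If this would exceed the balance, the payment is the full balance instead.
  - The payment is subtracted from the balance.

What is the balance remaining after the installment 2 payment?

Installment 1: opening $4,626.28; interest $27.76 → $4,654.04; payment $527.93; balance $4,126.11
Installment 2: opening $4,126.11; interest $24.76 → $4,150.87; payment $699.31; balance $3,451.56

$3,451.56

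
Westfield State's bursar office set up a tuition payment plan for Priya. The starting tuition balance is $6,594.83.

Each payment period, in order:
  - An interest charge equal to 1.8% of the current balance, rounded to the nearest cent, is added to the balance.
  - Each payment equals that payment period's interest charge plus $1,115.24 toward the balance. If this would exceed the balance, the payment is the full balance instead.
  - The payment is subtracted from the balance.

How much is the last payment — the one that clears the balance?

$1,036.97

Payment period 1: opening $6,594.83; interest $118.71 → $6,713.54; payment $1,233.95; balance $5,479.59
Payment period 2: opening $5,479.59; interest $98.63 → $5,578.22; payment $1,213.87; balance $4,364.35
Payment period 3: opening $4,364.35; interest $78.56 → $4,442.91; payment $1,193.80; balance $3,249.11
Payment period 4: opening $3,249.11; interest $58.48 → $3,307.59; payment $1,173.72; balance $2,133.87
Payment period 5: opening $2,133.87; interest $38.41 → $2,172.28; payment $1,153.65; balance $1,018.63
Payment period 6: opening $1,018.63; interest $18.34 → $1,036.97; payment $1,036.97; balance $0.00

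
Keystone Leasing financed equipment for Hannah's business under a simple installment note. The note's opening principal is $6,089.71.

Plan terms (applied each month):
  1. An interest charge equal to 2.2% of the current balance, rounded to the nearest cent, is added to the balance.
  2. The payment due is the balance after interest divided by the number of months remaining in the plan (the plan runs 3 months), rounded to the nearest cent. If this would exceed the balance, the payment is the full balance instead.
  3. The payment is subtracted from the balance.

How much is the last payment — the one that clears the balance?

Month 1: $6,089.71 +$133.97 interest = $6,223.68; pay $2,074.56 → $4,149.12
Month 2: $4,149.12 +$91.28 interest = $4,240.40; pay $2,120.20 → $2,120.20
Month 3: $2,120.20 +$46.64 interest = $2,166.84; pay $2,166.84 → $0.00

$2,166.84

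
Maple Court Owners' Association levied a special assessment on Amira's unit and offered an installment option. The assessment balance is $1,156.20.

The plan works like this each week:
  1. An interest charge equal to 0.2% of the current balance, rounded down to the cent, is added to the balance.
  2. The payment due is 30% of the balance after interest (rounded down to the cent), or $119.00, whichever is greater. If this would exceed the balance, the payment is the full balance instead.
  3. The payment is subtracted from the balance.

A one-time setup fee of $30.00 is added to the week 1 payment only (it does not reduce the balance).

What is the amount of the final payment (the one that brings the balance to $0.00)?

$42.78

Week 1: opening $1,156.20; interest $2.31 → $1,158.51; payment $347.55 (+ $30.00 fee); balance $810.96
Week 2: opening $810.96; interest $1.62 → $812.58; payment $243.77; balance $568.81
Week 3: opening $568.81; interest $1.13 → $569.94; payment $170.98; balance $398.96
Week 4: opening $398.96; interest $0.79 → $399.75; payment $119.92; balance $279.83
Week 5: opening $279.83; interest $0.55 → $280.38; payment $119.00; balance $161.38
Week 6: opening $161.38; interest $0.32 → $161.70; payment $119.00; balance $42.70
Week 7: opening $42.70; interest $0.08 → $42.78; payment $42.78; balance $0.00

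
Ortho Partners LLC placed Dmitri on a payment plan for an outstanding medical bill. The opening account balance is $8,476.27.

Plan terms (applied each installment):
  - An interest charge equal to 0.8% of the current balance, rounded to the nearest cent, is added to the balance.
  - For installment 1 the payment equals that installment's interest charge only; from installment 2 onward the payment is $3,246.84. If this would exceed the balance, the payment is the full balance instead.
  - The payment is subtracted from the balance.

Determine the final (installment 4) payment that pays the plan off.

Installment 1: opening $8,476.27; interest $67.81 → $8,544.08; payment $67.81; balance $8,476.27
Installment 2: opening $8,476.27; interest $67.81 → $8,544.08; payment $3,246.84; balance $5,297.24
Installment 3: opening $5,297.24; interest $42.38 → $5,339.62; payment $3,246.84; balance $2,092.78
Installment 4: opening $2,092.78; interest $16.74 → $2,109.52; payment $2,109.52; balance $0.00

$2,109.52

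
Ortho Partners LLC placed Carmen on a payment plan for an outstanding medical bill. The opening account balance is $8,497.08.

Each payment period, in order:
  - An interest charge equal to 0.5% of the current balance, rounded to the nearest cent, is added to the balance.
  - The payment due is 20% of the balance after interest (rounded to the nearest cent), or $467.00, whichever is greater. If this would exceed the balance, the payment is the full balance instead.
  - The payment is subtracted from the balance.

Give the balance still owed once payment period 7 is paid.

$1,839.60

# | Opening | Interest | Payment | End bal
1 | $8,497.08 | $42.49 | $1,707.91 | $6,831.66
2 | $6,831.66 | $34.16 | $1,373.16 | $5,492.66
3 | $5,492.66 | $27.46 | $1,104.02 | $4,416.10
4 | $4,416.10 | $22.08 | $887.64 | $3,550.54
5 | $3,550.54 | $17.75 | $713.66 | $2,854.63
6 | $2,854.63 | $14.27 | $573.78 | $2,295.12
7 | $2,295.12 | $11.48 | $467.00 | $1,839.60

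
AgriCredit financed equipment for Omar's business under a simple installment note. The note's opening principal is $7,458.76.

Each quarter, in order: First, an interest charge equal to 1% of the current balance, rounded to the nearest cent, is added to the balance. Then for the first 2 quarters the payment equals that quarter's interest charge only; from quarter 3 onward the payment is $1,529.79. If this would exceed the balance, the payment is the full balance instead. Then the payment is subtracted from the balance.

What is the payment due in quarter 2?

$74.59

Quarter 1: opening $7,458.76; interest $74.59 → $7,533.35; payment $74.59; balance $7,458.76
Quarter 2: opening $7,458.76; interest $74.59 → $7,533.35; payment $74.59; balance $7,458.76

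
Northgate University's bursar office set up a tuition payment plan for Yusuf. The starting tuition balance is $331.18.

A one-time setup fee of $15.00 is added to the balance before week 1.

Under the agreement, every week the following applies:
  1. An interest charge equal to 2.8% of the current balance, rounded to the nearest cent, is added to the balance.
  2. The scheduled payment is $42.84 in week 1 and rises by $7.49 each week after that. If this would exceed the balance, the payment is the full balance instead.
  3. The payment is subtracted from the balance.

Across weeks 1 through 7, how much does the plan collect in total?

Week 1: $346.18 +$9.69 interest = $355.87; pay $42.84 → $313.03
Week 2: $313.03 +$8.76 interest = $321.79; pay $50.33 → $271.46
Week 3: $271.46 +$7.60 interest = $279.06; pay $57.82 → $221.24
Week 4: $221.24 +$6.19 interest = $227.43; pay $65.31 → $162.12
Week 5: $162.12 +$4.54 interest = $166.66; pay $72.80 → $93.86
Week 6: $93.86 +$2.63 interest = $96.49; pay $80.29 → $16.20
Week 7: $16.20 +$0.45 interest = $16.65; pay $16.65 → $0.00
Total paid: $386.04

$386.04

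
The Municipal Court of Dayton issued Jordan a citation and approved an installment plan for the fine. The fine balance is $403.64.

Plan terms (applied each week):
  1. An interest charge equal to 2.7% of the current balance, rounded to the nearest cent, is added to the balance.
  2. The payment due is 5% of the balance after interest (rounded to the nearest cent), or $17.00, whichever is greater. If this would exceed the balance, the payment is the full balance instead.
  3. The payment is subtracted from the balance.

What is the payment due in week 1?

Week 1: opening $403.64; interest $10.90 → $414.54; payment $20.73; balance $393.81

$20.73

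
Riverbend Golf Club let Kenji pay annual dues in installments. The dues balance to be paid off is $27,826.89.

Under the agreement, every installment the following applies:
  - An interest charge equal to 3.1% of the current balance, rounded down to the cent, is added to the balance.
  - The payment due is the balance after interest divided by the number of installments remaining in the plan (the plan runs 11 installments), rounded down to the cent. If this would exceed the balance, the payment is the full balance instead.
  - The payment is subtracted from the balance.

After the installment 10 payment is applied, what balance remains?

Installment 1: $27,826.89 +$862.63 interest = $28,689.52; pay $2,608.13 → $26,081.39
Installment 2: $26,081.39 +$808.52 interest = $26,889.91; pay $2,688.99 → $24,200.92
Installment 3: $24,200.92 +$750.22 interest = $24,951.14; pay $2,772.34 → $22,178.80
Installment 4: $22,178.80 +$687.54 interest = $22,866.34; pay $2,858.29 → $20,008.05
Installment 5: $20,008.05 +$620.24 interest = $20,628.29; pay $2,946.89 → $17,681.40
Installment 6: $17,681.40 +$548.12 interest = $18,229.52; pay $3,038.25 → $15,191.27
Installment 7: $15,191.27 +$470.92 interest = $15,662.19; pay $3,132.43 → $12,529.76
Installment 8: $12,529.76 +$388.42 interest = $12,918.18; pay $3,229.54 → $9,688.64
Installment 9: $9,688.64 +$300.34 interest = $9,988.98; pay $3,329.66 → $6,659.32
Installment 10: $6,659.32 +$206.43 interest = $6,865.75; pay $3,432.87 → $3,432.88

$3,432.88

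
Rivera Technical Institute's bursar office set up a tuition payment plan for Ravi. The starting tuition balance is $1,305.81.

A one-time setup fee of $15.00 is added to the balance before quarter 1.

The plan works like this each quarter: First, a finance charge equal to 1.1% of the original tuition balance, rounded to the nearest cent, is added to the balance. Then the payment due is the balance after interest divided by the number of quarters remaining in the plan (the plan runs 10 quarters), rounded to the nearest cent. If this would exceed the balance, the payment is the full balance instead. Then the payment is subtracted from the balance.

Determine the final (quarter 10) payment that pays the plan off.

$174.14

Quarter 1: $1,320.81 +$14.36 interest = $1,335.17; pay $133.52 → $1,201.65
Quarter 2: $1,201.65 +$14.36 interest = $1,216.01; pay $135.11 → $1,080.90
Quarter 3: $1,080.90 +$14.36 interest = $1,095.26; pay $136.91 → $958.35
Quarter 4: $958.35 +$14.36 interest = $972.71; pay $138.96 → $833.75
Quarter 5: $833.75 +$14.36 interest = $848.11; pay $141.35 → $706.76
Quarter 6: $706.76 +$14.36 interest = $721.12; pay $144.22 → $576.90
Quarter 7: $576.90 +$14.36 interest = $591.26; pay $147.82 → $443.44
Quarter 8: $443.44 +$14.36 interest = $457.80; pay $152.60 → $305.20
Quarter 9: $305.20 +$14.36 interest = $319.56; pay $159.78 → $159.78
Quarter 10: $159.78 +$14.36 interest = $174.14; pay $174.14 → $0.00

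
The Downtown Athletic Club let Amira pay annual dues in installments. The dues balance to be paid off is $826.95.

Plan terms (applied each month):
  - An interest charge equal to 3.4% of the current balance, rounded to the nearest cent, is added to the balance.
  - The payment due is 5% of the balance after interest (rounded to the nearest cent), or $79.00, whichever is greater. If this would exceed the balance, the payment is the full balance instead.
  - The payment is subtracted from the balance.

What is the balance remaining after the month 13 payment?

$12.19

Month 1: opening $826.95; interest $28.12 → $855.07; payment $79.00; balance $776.07
Month 2: opening $776.07; interest $26.39 → $802.46; payment $79.00; balance $723.46
Month 3: opening $723.46; interest $24.60 → $748.06; payment $79.00; balance $669.06
Month 4: opening $669.06; interest $22.75 → $691.81; payment $79.00; balance $612.81
Month 5: opening $612.81; interest $20.84 → $633.65; payment $79.00; balance $554.65
Month 6: opening $554.65; interest $18.86 → $573.51; payment $79.00; balance $494.51
Month 7: opening $494.51; interest $16.81 → $511.32; payment $79.00; balance $432.32
Month 8: opening $432.32; interest $14.70 → $447.02; payment $79.00; balance $368.02
Month 9: opening $368.02; interest $12.51 → $380.53; payment $79.00; balance $301.53
Month 10: opening $301.53; interest $10.25 → $311.78; payment $79.00; balance $232.78
Month 11: opening $232.78; interest $7.91 → $240.69; payment $79.00; balance $161.69
Month 12: opening $161.69; interest $5.50 → $167.19; payment $79.00; balance $88.19
Month 13: opening $88.19; interest $3.00 → $91.19; payment $79.00; balance $12.19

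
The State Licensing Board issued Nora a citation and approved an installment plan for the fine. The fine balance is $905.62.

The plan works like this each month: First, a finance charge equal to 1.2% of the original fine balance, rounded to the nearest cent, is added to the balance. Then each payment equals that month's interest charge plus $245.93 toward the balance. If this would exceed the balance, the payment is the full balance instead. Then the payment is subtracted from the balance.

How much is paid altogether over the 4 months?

Month 1: $905.62 +$10.87 interest = $916.49; pay $256.80 → $659.69
Month 2: $659.69 +$10.87 interest = $670.56; pay $256.80 → $413.76
Month 3: $413.76 +$10.87 interest = $424.63; pay $256.80 → $167.83
Month 4: $167.83 +$10.87 interest = $178.70; pay $178.70 → $0.00
Total paid: $949.10

$949.10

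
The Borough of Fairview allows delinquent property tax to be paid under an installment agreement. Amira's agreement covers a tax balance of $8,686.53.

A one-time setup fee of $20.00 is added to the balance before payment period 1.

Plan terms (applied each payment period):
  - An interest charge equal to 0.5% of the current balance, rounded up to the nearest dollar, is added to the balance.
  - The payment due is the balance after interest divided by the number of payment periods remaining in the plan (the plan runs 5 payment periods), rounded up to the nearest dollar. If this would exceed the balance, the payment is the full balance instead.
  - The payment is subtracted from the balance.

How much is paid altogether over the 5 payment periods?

Payment period 1: opening $8,706.53; interest $44.00 → $8,750.53; payment $1,751.00; balance $6,999.53
Payment period 2: opening $6,999.53; interest $35.00 → $7,034.53; payment $1,759.00; balance $5,275.53
Payment period 3: opening $5,275.53; interest $27.00 → $5,302.53; payment $1,768.00; balance $3,534.53
Payment period 4: opening $3,534.53; interest $18.00 → $3,552.53; payment $1,777.00; balance $1,775.53
Payment period 5: opening $1,775.53; interest $9.00 → $1,784.53; payment $1,784.53; balance $0.00
Total paid: $8,839.53

$8,839.53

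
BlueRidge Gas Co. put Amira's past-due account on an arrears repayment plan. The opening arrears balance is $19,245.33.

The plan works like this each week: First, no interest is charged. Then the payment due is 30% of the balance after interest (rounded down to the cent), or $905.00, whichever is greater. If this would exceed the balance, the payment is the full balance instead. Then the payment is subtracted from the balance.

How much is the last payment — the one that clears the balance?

Week 1: opening $19,245.33; payment $5,773.59; balance $13,471.74
Week 2: opening $13,471.74; payment $4,041.52; balance $9,430.22
Week 3: opening $9,430.22; payment $2,829.06; balance $6,601.16
Week 4: opening $6,601.16; payment $1,980.34; balance $4,620.82
Week 5: opening $4,620.82; payment $1,386.24; balance $3,234.58
Week 6: opening $3,234.58; payment $970.37; balance $2,264.21
Week 7: opening $2,264.21; payment $905.00; balance $1,359.21
Week 8: opening $1,359.21; payment $905.00; balance $454.21
Week 9: opening $454.21; payment $454.21; balance $0.00

$454.21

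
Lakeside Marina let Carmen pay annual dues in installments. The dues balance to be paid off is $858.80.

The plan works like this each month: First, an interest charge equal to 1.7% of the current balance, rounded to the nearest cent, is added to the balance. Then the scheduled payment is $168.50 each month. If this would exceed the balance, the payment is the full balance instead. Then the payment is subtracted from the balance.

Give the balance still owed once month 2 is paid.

$548.38

Month 1: opening $858.80; interest $14.60 → $873.40; payment $168.50; balance $704.90
Month 2: opening $704.90; interest $11.98 → $716.88; payment $168.50; balance $548.38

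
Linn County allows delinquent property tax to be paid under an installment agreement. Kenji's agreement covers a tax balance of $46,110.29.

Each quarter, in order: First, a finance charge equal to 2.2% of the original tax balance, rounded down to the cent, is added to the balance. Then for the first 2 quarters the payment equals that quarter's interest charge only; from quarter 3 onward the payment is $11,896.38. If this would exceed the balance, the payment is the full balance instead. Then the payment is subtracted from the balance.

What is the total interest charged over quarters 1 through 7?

$7,100.94

Quarter 1: opening $46,110.29; interest $1,014.42 → $47,124.71; payment $1,014.42; balance $46,110.29
Quarter 2: opening $46,110.29; interest $1,014.42 → $47,124.71; payment $1,014.42; balance $46,110.29
Quarter 3: opening $46,110.29; interest $1,014.42 → $47,124.71; payment $11,896.38; balance $35,228.33
Quarter 4: opening $35,228.33; interest $1,014.42 → $36,242.75; payment $11,896.38; balance $24,346.37
Quarter 5: opening $24,346.37; interest $1,014.42 → $25,360.79; payment $11,896.38; balance $13,464.41
Quarter 6: opening $13,464.41; interest $1,014.42 → $14,478.83; payment $11,896.38; balance $2,582.45
Quarter 7: opening $2,582.45; interest $1,014.42 → $3,596.87; payment $3,596.87; balance $0.00
Total interest: $1,014.42 + $1,014.42 + $1,014.42 + $1,014.42 + $1,014.42 + $1,014.42 + $1,014.42 = $7,100.94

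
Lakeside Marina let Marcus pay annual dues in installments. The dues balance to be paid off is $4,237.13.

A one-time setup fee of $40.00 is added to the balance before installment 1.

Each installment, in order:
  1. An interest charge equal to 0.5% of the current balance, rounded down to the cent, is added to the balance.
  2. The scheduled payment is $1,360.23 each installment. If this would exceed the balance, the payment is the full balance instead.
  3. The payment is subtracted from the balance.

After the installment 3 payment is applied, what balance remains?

$240.47

Installment 1: opening $4,277.13; interest $21.38 → $4,298.51; payment $1,360.23; balance $2,938.28
Installment 2: opening $2,938.28; interest $14.69 → $2,952.97; payment $1,360.23; balance $1,592.74
Installment 3: opening $1,592.74; interest $7.96 → $1,600.70; payment $1,360.23; balance $240.47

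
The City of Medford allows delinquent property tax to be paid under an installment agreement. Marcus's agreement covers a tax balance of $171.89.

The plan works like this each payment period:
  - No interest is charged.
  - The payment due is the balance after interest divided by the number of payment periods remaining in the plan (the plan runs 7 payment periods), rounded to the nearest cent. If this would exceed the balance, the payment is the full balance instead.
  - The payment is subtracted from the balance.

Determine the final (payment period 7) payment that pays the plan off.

$24.55

Payment period 1: opening $171.89; payment $24.56; balance $147.33
Payment period 2: opening $147.33; payment $24.56; balance $122.77
Payment period 3: opening $122.77; payment $24.55; balance $98.22
Payment period 4: opening $98.22; payment $24.56; balance $73.66
Payment period 5: opening $73.66; payment $24.55; balance $49.11
Payment period 6: opening $49.11; payment $24.56; balance $24.55
Payment period 7: opening $24.55; payment $24.55; balance $0.00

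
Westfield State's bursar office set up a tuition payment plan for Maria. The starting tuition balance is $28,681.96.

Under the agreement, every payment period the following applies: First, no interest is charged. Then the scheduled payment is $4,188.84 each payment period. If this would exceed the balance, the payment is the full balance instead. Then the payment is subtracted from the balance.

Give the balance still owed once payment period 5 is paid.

$7,737.76

# | Opening | Payment | End bal
1 | $28,681.96 | $4,188.84 | $24,493.12
2 | $24,493.12 | $4,188.84 | $20,304.28
3 | $20,304.28 | $4,188.84 | $16,115.44
4 | $16,115.44 | $4,188.84 | $11,926.60
5 | $11,926.60 | $4,188.84 | $7,737.76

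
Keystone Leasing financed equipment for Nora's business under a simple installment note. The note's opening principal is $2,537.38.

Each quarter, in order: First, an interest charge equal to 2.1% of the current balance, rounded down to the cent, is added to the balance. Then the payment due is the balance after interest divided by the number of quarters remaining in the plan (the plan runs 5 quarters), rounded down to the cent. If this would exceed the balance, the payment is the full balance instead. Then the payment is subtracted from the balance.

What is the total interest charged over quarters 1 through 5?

$164.38

Quarter 1: $2,537.38 +$53.28 interest = $2,590.66; pay $518.13 → $2,072.53
Quarter 2: $2,072.53 +$43.52 interest = $2,116.05; pay $529.01 → $1,587.04
Quarter 3: $1,587.04 +$33.32 interest = $1,620.36; pay $540.12 → $1,080.24
Quarter 4: $1,080.24 +$22.68 interest = $1,102.92; pay $551.46 → $551.46
Quarter 5: $551.46 +$11.58 interest = $563.04; pay $563.04 → $0.00
Total interest: $53.28 + $43.52 + $33.32 + $22.68 + $11.58 = $164.38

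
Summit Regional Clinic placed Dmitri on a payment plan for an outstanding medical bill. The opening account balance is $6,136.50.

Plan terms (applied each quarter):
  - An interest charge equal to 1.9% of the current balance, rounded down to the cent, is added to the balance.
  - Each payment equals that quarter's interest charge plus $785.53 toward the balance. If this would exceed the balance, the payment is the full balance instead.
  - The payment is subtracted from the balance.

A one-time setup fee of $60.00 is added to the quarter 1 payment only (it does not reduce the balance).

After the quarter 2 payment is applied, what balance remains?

$4,565.44

Quarter 1: $6,136.50 +$116.59 interest = $6,253.09; pay $902.12 (+ $60.00 fee) → $5,350.97
Quarter 2: $5,350.97 +$101.66 interest = $5,452.63; pay $887.19 → $4,565.44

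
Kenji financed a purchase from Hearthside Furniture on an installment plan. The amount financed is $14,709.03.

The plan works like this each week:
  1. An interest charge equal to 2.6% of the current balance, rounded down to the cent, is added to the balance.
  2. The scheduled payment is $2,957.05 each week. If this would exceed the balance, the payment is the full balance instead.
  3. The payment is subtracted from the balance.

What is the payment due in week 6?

$1,178.76

Week 1: opening $14,709.03; interest $382.43 → $15,091.46; payment $2,957.05; balance $12,134.41
Week 2: opening $12,134.41; interest $315.49 → $12,449.90; payment $2,957.05; balance $9,492.85
Week 3: opening $9,492.85; interest $246.81 → $9,739.66; payment $2,957.05; balance $6,782.61
Week 4: opening $6,782.61; interest $176.34 → $6,958.95; payment $2,957.05; balance $4,001.90
Week 5: opening $4,001.90; interest $104.04 → $4,105.94; payment $2,957.05; balance $1,148.89
Week 6: opening $1,148.89; interest $29.87 → $1,178.76; payment $1,178.76; balance $0.00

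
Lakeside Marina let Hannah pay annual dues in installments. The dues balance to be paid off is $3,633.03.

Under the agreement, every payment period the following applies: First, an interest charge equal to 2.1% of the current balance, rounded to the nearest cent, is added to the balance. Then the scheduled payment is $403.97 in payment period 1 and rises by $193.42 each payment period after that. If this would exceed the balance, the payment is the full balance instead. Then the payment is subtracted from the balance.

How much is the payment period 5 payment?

$1,126.77

# | Opening | Interest | Payment | End bal
1 | $3,633.03 | $76.29 | $403.97 | $3,305.35
2 | $3,305.35 | $69.41 | $597.39 | $2,777.37
3 | $2,777.37 | $58.32 | $790.81 | $2,044.88
4 | $2,044.88 | $42.94 | $984.23 | $1,103.59
5 | $1,103.59 | $23.18 | $1,126.77 | $0.00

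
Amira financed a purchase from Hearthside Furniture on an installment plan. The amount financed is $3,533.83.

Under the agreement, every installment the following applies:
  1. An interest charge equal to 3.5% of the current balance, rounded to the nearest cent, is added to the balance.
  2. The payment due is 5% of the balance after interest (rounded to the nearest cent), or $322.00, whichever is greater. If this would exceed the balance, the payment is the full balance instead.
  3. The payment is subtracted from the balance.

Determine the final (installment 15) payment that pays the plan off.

Installment 1: $3,533.83 +$123.68 interest = $3,657.51; pay $322.00 → $3,335.51
Installment 2: $3,335.51 +$116.74 interest = $3,452.25; pay $322.00 → $3,130.25
Installment 3: $3,130.25 +$109.56 interest = $3,239.81; pay $322.00 → $2,917.81
Installment 4: $2,917.81 +$102.12 interest = $3,019.93; pay $322.00 → $2,697.93
Installment 5: $2,697.93 +$94.43 interest = $2,792.36; pay $322.00 → $2,470.36
Installment 6: $2,470.36 +$86.46 interest = $2,556.82; pay $322.00 → $2,234.82
Installment 7: $2,234.82 +$78.22 interest = $2,313.04; pay $322.00 → $1,991.04
Installment 8: $1,991.04 +$69.69 interest = $2,060.73; pay $322.00 → $1,738.73
Installment 9: $1,738.73 +$60.86 interest = $1,799.59; pay $322.00 → $1,477.59
Installment 10: $1,477.59 +$51.72 interest = $1,529.31; pay $322.00 → $1,207.31
Installment 11: $1,207.31 +$42.26 interest = $1,249.57; pay $322.00 → $927.57
Installment 12: $927.57 +$32.46 interest = $960.03; pay $322.00 → $638.03
Installment 13: $638.03 +$22.33 interest = $660.36; pay $322.00 → $338.36
Installment 14: $338.36 +$11.84 interest = $350.20; pay $322.00 → $28.20
Installment 15: $28.20 +$0.99 interest = $29.19; pay $29.19 → $0.00

$29.19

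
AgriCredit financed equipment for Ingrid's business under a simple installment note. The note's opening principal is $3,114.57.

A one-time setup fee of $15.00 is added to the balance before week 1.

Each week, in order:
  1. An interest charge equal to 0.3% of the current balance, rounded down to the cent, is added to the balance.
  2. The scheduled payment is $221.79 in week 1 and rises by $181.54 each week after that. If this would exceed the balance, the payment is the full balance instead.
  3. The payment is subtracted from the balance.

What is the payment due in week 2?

Week 1: opening $3,129.57; interest $9.38 → $3,138.95; payment $221.79; balance $2,917.16
Week 2: opening $2,917.16; interest $8.75 → $2,925.91; payment $403.33; balance $2,522.58

$403.33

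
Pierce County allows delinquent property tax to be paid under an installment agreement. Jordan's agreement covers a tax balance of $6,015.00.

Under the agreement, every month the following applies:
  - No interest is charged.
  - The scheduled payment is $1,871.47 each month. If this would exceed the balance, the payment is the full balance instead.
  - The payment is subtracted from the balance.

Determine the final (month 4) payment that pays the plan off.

$400.59

Month 1: $6,015.00 − $1,871.47 → $4,143.53
Month 2: $4,143.53 − $1,871.47 → $2,272.06
Month 3: $2,272.06 − $1,871.47 → $400.59
Month 4: $400.59 − $400.59 → $0.00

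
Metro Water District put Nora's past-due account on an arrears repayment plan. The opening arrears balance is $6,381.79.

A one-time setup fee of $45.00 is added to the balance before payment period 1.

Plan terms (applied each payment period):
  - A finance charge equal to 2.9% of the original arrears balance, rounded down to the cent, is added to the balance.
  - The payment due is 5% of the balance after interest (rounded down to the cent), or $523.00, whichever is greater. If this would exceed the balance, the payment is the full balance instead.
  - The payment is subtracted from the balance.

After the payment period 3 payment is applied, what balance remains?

Payment period 1: $6,426.79 +$185.07 interest = $6,611.86; pay $523.00 → $6,088.86
Payment period 2: $6,088.86 +$185.07 interest = $6,273.93; pay $523.00 → $5,750.93
Payment period 3: $5,750.93 +$185.07 interest = $5,936.00; pay $523.00 → $5,413.00

$5,413.00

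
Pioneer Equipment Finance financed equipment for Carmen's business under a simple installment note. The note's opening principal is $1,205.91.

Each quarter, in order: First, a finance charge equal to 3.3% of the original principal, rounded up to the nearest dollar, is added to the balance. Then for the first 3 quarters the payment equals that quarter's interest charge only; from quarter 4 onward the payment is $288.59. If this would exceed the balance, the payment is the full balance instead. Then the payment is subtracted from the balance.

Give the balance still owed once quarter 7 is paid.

$211.55

# | Opening | Interest | Payment | End bal
1 | $1,205.91 | $40.00 | $40.00 | $1,205.91
2 | $1,205.91 | $40.00 | $40.00 | $1,205.91
3 | $1,205.91 | $40.00 | $40.00 | $1,205.91
4 | $1,205.91 | $40.00 | $288.59 | $957.32
5 | $957.32 | $40.00 | $288.59 | $708.73
6 | $708.73 | $40.00 | $288.59 | $460.14
7 | $460.14 | $40.00 | $288.59 | $211.55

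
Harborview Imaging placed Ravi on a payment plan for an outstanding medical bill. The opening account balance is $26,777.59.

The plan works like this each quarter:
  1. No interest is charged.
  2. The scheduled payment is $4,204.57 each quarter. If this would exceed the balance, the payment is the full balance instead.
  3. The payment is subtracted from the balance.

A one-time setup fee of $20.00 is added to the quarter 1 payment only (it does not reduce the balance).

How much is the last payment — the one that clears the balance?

Quarter 1: opening $26,777.59; payment $4,204.57 (+ $20.00 fee); balance $22,573.02
Quarter 2: opening $22,573.02; payment $4,204.57; balance $18,368.45
Quarter 3: opening $18,368.45; payment $4,204.57; balance $14,163.88
Quarter 4: opening $14,163.88; payment $4,204.57; balance $9,959.31
Quarter 5: opening $9,959.31; payment $4,204.57; balance $5,754.74
Quarter 6: opening $5,754.74; payment $4,204.57; balance $1,550.17
Quarter 7: opening $1,550.17; payment $1,550.17; balance $0.00

$1,550.17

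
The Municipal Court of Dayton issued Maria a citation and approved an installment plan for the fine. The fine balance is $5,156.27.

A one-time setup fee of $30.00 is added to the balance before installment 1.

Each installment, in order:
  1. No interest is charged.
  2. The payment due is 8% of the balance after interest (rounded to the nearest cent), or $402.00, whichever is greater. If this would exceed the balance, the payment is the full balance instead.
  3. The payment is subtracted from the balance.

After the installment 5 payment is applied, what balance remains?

$3,163.37

Installment 1: opening $5,186.27; payment $414.90; balance $4,771.37
Installment 2: opening $4,771.37; payment $402.00; balance $4,369.37
Installment 3: opening $4,369.37; payment $402.00; balance $3,967.37
Installment 4: opening $3,967.37; payment $402.00; balance $3,565.37
Installment 5: opening $3,565.37; payment $402.00; balance $3,163.37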